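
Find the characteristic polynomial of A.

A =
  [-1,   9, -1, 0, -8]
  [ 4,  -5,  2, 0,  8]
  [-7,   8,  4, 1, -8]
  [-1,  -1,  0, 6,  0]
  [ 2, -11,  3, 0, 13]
x^5 - 17*x^4 + 90*x^3 - 50*x^2 - 875*x + 1875

Expanding det(x·I − A) (e.g. by cofactor expansion or by noting that A is similar to its Jordan form J, which has the same characteristic polynomial as A) gives
  χ_A(x) = x^5 - 17*x^4 + 90*x^3 - 50*x^2 - 875*x + 1875
which factors as (x - 5)^4*(x + 3). The eigenvalues (with algebraic multiplicities) are λ = -3 with multiplicity 1, λ = 5 with multiplicity 4.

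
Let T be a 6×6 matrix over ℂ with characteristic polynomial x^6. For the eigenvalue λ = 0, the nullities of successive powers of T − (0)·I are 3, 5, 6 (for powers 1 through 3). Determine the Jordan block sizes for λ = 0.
Block sizes for λ = 0: [3, 2, 1]

From the dimensions of kernels of powers, the number of Jordan blocks of size at least j is d_j − d_{j−1} where d_j = dim ker(N^j) (with d_0 = 0). Computing the differences gives [3, 2, 1].
The number of blocks of size exactly k is (#blocks of size ≥ k) − (#blocks of size ≥ k + 1), so the partition is: 1 block(s) of size 1, 1 block(s) of size 2, 1 block(s) of size 3.
In nonincreasing order the block sizes are [3, 2, 1].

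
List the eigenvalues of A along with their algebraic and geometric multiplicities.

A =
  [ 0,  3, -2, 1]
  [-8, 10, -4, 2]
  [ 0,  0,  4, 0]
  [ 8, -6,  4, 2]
λ = 4: alg = 4, geom = 3

Step 1 — factor the characteristic polynomial to read off the algebraic multiplicities:
  χ_A(x) = (x - 4)^4

Step 2 — compute geometric multiplicities via the rank-nullity identity g(λ) = n − rank(A − λI):
  rank(A − (4)·I) = 1, so dim ker(A − (4)·I) = n − 1 = 3

Summary:
  λ = 4: algebraic multiplicity = 4, geometric multiplicity = 3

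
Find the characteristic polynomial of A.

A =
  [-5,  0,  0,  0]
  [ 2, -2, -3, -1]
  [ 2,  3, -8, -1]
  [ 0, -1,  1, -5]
x^4 + 20*x^3 + 150*x^2 + 500*x + 625

Expanding det(x·I − A) (e.g. by cofactor expansion or by noting that A is similar to its Jordan form J, which has the same characteristic polynomial as A) gives
  χ_A(x) = x^4 + 20*x^3 + 150*x^2 + 500*x + 625
which factors as (x + 5)^4. The eigenvalues (with algebraic multiplicities) are λ = -5 with multiplicity 4.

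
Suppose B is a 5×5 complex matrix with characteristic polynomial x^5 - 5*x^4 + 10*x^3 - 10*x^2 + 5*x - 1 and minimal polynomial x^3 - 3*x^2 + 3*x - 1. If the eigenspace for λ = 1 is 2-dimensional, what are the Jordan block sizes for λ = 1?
Block sizes for λ = 1: [3, 2]

Step 1 — from the characteristic polynomial, algebraic multiplicity of λ = 1 is 5. From dim ker(B − (1)·I) = 2, there are exactly 2 Jordan blocks for λ = 1.
Step 2 — from the minimal polynomial, the factor (x − 1)^3 tells us the largest block for λ = 1 has size 3.
Step 3 — with total size 5, 2 blocks, and largest block 3, the block sizes (in nonincreasing order) are [3, 2].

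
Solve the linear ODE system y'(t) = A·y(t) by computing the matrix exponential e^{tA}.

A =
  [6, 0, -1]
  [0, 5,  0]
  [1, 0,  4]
e^{tA} =
  [t*exp(5*t) + exp(5*t), 0, -t*exp(5*t)]
  [0, exp(5*t), 0]
  [t*exp(5*t), 0, -t*exp(5*t) + exp(5*t)]

Strategy: write A = P · J · P⁻¹ where J is a Jordan canonical form, so e^{tA} = P · e^{tJ} · P⁻¹, and e^{tJ} can be computed block-by-block.

A has Jordan form
J =
  [5, 1, 0]
  [0, 5, 0]
  [0, 0, 5]
(up to reordering of blocks).

Per-block formulas:
  For a 1×1 block at λ = 5: exp(t · [5]) = [e^(5t)].
  For a 2×2 Jordan block J_2(5): exp(t · J_2(5)) = e^(5t)·(I + t·N), where N is the 2×2 nilpotent shift.

After assembling e^{tJ} and conjugating by P, we get:

e^{tA} =
  [t*exp(5*t) + exp(5*t), 0, -t*exp(5*t)]
  [0, exp(5*t), 0]
  [t*exp(5*t), 0, -t*exp(5*t) + exp(5*t)]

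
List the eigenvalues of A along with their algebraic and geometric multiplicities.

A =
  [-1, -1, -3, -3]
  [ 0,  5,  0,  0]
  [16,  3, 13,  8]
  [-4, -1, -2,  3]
λ = 5: alg = 4, geom = 2

Step 1 — factor the characteristic polynomial to read off the algebraic multiplicities:
  χ_A(x) = (x - 5)^4

Step 2 — compute geometric multiplicities via the rank-nullity identity g(λ) = n − rank(A − λI):
  rank(A − (5)·I) = 2, so dim ker(A − (5)·I) = n − 2 = 2

Summary:
  λ = 5: algebraic multiplicity = 4, geometric multiplicity = 2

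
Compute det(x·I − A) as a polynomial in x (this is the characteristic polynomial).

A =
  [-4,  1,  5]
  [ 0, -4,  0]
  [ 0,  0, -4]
x^3 + 12*x^2 + 48*x + 64

Expanding det(x·I − A) (e.g. by cofactor expansion or by noting that A is similar to its Jordan form J, which has the same characteristic polynomial as A) gives
  χ_A(x) = x^3 + 12*x^2 + 48*x + 64
which factors as (x + 4)^3. The eigenvalues (with algebraic multiplicities) are λ = -4 with multiplicity 3.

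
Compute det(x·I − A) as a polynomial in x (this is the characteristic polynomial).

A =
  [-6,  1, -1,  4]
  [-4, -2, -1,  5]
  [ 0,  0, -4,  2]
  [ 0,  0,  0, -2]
x^4 + 14*x^3 + 72*x^2 + 160*x + 128

Expanding det(x·I − A) (e.g. by cofactor expansion or by noting that A is similar to its Jordan form J, which has the same characteristic polynomial as A) gives
  χ_A(x) = x^4 + 14*x^3 + 72*x^2 + 160*x + 128
which factors as (x + 2)*(x + 4)^3. The eigenvalues (with algebraic multiplicities) are λ = -4 with multiplicity 3, λ = -2 with multiplicity 1.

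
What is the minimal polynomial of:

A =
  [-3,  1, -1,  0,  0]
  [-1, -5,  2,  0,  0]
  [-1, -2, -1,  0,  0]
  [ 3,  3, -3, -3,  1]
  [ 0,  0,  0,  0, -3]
x^3 + 9*x^2 + 27*x + 27

The characteristic polynomial is χ_A(x) = (x + 3)^5, so the eigenvalues are known. The minimal polynomial is
  m_A(x) = Π_λ (x − λ)^{k_λ}
where k_λ is the size of the *largest* Jordan block for λ (equivalently, the smallest k with (A − λI)^k v = 0 for every generalised eigenvector v of λ).

  λ = -3: largest Jordan block has size 3, contributing (x + 3)^3

So m_A(x) = (x + 3)^3 = x^3 + 9*x^2 + 27*x + 27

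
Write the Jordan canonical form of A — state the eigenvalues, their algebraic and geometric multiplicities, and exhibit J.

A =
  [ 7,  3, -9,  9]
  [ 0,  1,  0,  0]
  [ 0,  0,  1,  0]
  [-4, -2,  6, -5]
J_2(1) ⊕ J_1(1) ⊕ J_1(1)

The characteristic polynomial is
  det(x·I − A) = x^4 - 4*x^3 + 6*x^2 - 4*x + 1 = (x - 1)^4

Eigenvalues and multiplicities (the geometric multiplicity of λ is n − rank(A − λI), which equals the number of Jordan blocks for λ):
  λ = 1: algebraic multiplicity = 4, geometric multiplicity = 3

Determining the block sizes for each eigenvalue:
  λ = 1: 3 blocks summing to 4 forces exactly one block of size 2 and the rest size 1 → block sizes [2, 1, 1]

Assembling the blocks gives a Jordan form
J =
  [1, 1, 0, 0]
  [0, 1, 0, 0]
  [0, 0, 1, 0]
  [0, 0, 0, 1]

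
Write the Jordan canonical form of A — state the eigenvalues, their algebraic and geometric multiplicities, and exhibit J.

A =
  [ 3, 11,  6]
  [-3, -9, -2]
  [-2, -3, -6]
J_3(-4)

The characteristic polynomial is
  det(x·I − A) = x^3 + 12*x^2 + 48*x + 64 = (x + 4)^3

Eigenvalues and multiplicities (the geometric multiplicity of λ is n − rank(A − λI), which equals the number of Jordan blocks for λ):
  λ = -4: algebraic multiplicity = 3, geometric multiplicity = 1

Determining the block sizes for each eigenvalue:
  λ = -4: one block (gm = 1), so the single block has size am = 3 → block sizes [3]

Assembling the blocks gives a Jordan form
J =
  [-4,  1,  0]
  [ 0, -4,  1]
  [ 0,  0, -4]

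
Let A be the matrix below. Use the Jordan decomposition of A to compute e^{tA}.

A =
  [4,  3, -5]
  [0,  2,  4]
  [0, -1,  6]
e^{tA} =
  [exp(4*t), -t^2*exp(4*t)/2 + 3*t*exp(4*t), t^2*exp(4*t) - 5*t*exp(4*t)]
  [0, -2*t*exp(4*t) + exp(4*t), 4*t*exp(4*t)]
  [0, -t*exp(4*t), 2*t*exp(4*t) + exp(4*t)]

Strategy: write A = P · J · P⁻¹ where J is a Jordan canonical form, so e^{tA} = P · e^{tJ} · P⁻¹, and e^{tJ} can be computed block-by-block.

A has Jordan form
J =
  [4, 1, 0]
  [0, 4, 1]
  [0, 0, 4]
(up to reordering of blocks).

Per-block formulas:
  For a 3×3 Jordan block J_3(4): exp(t · J_3(4)) = e^(4t)·(I + t·N + (t^2/2)·N^2), where N is the 3×3 nilpotent shift.

After assembling e^{tJ} and conjugating by P, we get:

e^{tA} =
  [exp(4*t), -t^2*exp(4*t)/2 + 3*t*exp(4*t), t^2*exp(4*t) - 5*t*exp(4*t)]
  [0, -2*t*exp(4*t) + exp(4*t), 4*t*exp(4*t)]
  [0, -t*exp(4*t), 2*t*exp(4*t) + exp(4*t)]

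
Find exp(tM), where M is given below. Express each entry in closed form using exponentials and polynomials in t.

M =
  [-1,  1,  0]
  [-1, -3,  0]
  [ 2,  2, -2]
e^{tM} =
  [t*exp(-2*t) + exp(-2*t), t*exp(-2*t), 0]
  [-t*exp(-2*t), -t*exp(-2*t) + exp(-2*t), 0]
  [2*t*exp(-2*t), 2*t*exp(-2*t), exp(-2*t)]

Strategy: write M = P · J · P⁻¹ where J is a Jordan canonical form, so e^{tM} = P · e^{tJ} · P⁻¹, and e^{tJ} can be computed block-by-block.

M has Jordan form
J =
  [-2,  1,  0]
  [ 0, -2,  0]
  [ 0,  0, -2]
(up to reordering of blocks).

Per-block formulas:
  For a 2×2 Jordan block J_2(-2): exp(t · J_2(-2)) = e^(-2t)·(I + t·N), where N is the 2×2 nilpotent shift.
  For a 1×1 block at λ = -2: exp(t · [-2]) = [e^(-2t)].

After assembling e^{tJ} and conjugating by P, we get:

e^{tM} =
  [t*exp(-2*t) + exp(-2*t), t*exp(-2*t), 0]
  [-t*exp(-2*t), -t*exp(-2*t) + exp(-2*t), 0]
  [2*t*exp(-2*t), 2*t*exp(-2*t), exp(-2*t)]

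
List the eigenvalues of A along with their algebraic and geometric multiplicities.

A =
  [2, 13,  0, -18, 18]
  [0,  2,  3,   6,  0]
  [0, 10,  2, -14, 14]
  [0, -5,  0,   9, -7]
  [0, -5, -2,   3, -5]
λ = 2: alg = 5, geom = 2

Step 1 — factor the characteristic polynomial to read off the algebraic multiplicities:
  χ_A(x) = (x - 2)^5

Step 2 — compute geometric multiplicities via the rank-nullity identity g(λ) = n − rank(A − λI):
  rank(A − (2)·I) = 3, so dim ker(A − (2)·I) = n − 3 = 2

Summary:
  λ = 2: algebraic multiplicity = 5, geometric multiplicity = 2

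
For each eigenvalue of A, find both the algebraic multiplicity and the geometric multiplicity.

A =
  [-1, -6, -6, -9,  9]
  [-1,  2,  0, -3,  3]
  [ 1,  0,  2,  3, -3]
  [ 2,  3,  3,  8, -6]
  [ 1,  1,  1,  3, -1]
λ = 2: alg = 5, geom = 3

Step 1 — factor the characteristic polynomial to read off the algebraic multiplicities:
  χ_A(x) = (x - 2)^5

Step 2 — compute geometric multiplicities via the rank-nullity identity g(λ) = n − rank(A − λI):
  rank(A − (2)·I) = 2, so dim ker(A − (2)·I) = n − 2 = 3

Summary:
  λ = 2: algebraic multiplicity = 5, geometric multiplicity = 3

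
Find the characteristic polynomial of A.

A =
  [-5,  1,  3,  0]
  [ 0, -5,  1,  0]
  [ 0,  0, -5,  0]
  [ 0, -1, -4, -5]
x^4 + 20*x^3 + 150*x^2 + 500*x + 625

Expanding det(x·I − A) (e.g. by cofactor expansion or by noting that A is similar to its Jordan form J, which has the same characteristic polynomial as A) gives
  χ_A(x) = x^4 + 20*x^3 + 150*x^2 + 500*x + 625
which factors as (x + 5)^4. The eigenvalues (with algebraic multiplicities) are λ = -5 with multiplicity 4.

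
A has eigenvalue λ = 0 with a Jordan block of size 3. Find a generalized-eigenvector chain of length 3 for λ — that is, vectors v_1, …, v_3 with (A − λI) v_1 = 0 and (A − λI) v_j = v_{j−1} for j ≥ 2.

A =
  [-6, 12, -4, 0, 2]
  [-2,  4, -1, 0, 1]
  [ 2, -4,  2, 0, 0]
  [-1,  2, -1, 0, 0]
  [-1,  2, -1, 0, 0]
A Jordan chain for λ = 0 of length 3:
v_1 = (2, 1, 0, 0, 0)ᵀ
v_2 = (-6, -2, 2, -1, -1)ᵀ
v_3 = (1, 0, 0, 0, 0)ᵀ

Let N = A − (0)·I. We want v_3 with N^3 v_3 = 0 but N^2 v_3 ≠ 0; then v_{j-1} := N · v_j for j = 3, …, 2.

Pick v_3 = (1, 0, 0, 0, 0)ᵀ.
Then v_2 = N · v_3 = (-6, -2, 2, -1, -1)ᵀ.
Then v_1 = N · v_2 = (2, 1, 0, 0, 0)ᵀ.

Sanity check: (A − (0)·I) v_1 = (0, 0, 0, 0, 0)ᵀ = 0. ✓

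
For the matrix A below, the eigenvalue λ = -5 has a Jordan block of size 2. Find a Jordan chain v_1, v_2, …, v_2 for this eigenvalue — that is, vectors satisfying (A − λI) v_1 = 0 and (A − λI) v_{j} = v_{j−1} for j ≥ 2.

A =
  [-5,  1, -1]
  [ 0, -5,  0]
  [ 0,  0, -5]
A Jordan chain for λ = -5 of length 2:
v_1 = (1, 0, 0)ᵀ
v_2 = (0, 1, 0)ᵀ

Let N = A − (-5)·I. We want v_2 with N^2 v_2 = 0 but N^1 v_2 ≠ 0; then v_{j-1} := N · v_j for j = 2, …, 2.

Pick v_2 = (0, 1, 0)ᵀ.
Then v_1 = N · v_2 = (1, 0, 0)ᵀ.

Sanity check: (A − (-5)·I) v_1 = (0, 0, 0)ᵀ = 0. ✓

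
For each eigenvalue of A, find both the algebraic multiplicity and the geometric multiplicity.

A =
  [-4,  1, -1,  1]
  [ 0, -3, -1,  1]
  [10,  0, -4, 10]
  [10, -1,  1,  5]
λ = -4: alg = 3, geom = 2; λ = 6: alg = 1, geom = 1

Step 1 — factor the characteristic polynomial to read off the algebraic multiplicities:
  χ_A(x) = (x - 6)*(x + 4)^3

Step 2 — compute geometric multiplicities via the rank-nullity identity g(λ) = n − rank(A − λI):
  rank(A − (-4)·I) = 2, so dim ker(A − (-4)·I) = n − 2 = 2
  rank(A − (6)·I) = 3, so dim ker(A − (6)·I) = n − 3 = 1

Summary:
  λ = -4: algebraic multiplicity = 3, geometric multiplicity = 2
  λ = 6: algebraic multiplicity = 1, geometric multiplicity = 1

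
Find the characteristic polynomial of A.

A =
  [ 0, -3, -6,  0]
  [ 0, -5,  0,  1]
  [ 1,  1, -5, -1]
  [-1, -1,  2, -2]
x^4 + 12*x^3 + 54*x^2 + 108*x + 81

Expanding det(x·I − A) (e.g. by cofactor expansion or by noting that A is similar to its Jordan form J, which has the same characteristic polynomial as A) gives
  χ_A(x) = x^4 + 12*x^3 + 54*x^2 + 108*x + 81
which factors as (x + 3)^4. The eigenvalues (with algebraic multiplicities) are λ = -3 with multiplicity 4.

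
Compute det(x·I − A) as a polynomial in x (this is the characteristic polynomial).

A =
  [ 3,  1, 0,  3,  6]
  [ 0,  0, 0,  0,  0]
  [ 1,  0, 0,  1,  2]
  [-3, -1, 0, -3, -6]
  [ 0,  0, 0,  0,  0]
x^5

Expanding det(x·I − A) (e.g. by cofactor expansion or by noting that A is similar to its Jordan form J, which has the same characteristic polynomial as A) gives
  χ_A(x) = x^5
which factors as x^5. The eigenvalues (with algebraic multiplicities) are λ = 0 with multiplicity 5.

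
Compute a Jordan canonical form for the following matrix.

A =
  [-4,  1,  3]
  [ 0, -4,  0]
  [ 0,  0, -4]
J_2(-4) ⊕ J_1(-4)

The characteristic polynomial is
  det(x·I − A) = x^3 + 12*x^2 + 48*x + 64 = (x + 4)^3

Eigenvalues and multiplicities (the geometric multiplicity of λ is n − rank(A − λI), which equals the number of Jordan blocks for λ):
  λ = -4: algebraic multiplicity = 3, geometric multiplicity = 2

Determining the block sizes for each eigenvalue:
  λ = -4: 2 blocks summing to 3 forces exactly one block of size 2 and the rest size 1 → block sizes [2, 1]

Assembling the blocks gives a Jordan form
J =
  [-4,  1,  0]
  [ 0, -4,  0]
  [ 0,  0, -4]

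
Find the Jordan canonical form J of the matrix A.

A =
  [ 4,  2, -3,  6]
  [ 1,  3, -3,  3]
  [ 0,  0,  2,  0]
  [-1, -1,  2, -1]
J_2(2) ⊕ J_2(2)

The characteristic polynomial is
  det(x·I − A) = x^4 - 8*x^3 + 24*x^2 - 32*x + 16 = (x - 2)^4

Eigenvalues and multiplicities (the geometric multiplicity of λ is n − rank(A − λI), which equals the number of Jordan blocks for λ):
  λ = 2: algebraic multiplicity = 4, geometric multiplicity = 2

Determining the block sizes for each eigenvalue:
  λ = 2: with am = 4 and gm = 2, the partition is not yet determined (e.g. several partitions of 4 into 2 parts exist). Let N = A − (2)·I. Computing rank(N^1) = 2, rank(N^2) = 0; the number of blocks of size ≥ j is rank(N^{j−1}) − rank(N^j), giving [2, 2]. So we have 2 block(s) of size 2 → block sizes [2, 2]

Assembling the blocks gives a Jordan form
J =
  [2, 1, 0, 0]
  [0, 2, 0, 0]
  [0, 0, 2, 1]
  [0, 0, 0, 2]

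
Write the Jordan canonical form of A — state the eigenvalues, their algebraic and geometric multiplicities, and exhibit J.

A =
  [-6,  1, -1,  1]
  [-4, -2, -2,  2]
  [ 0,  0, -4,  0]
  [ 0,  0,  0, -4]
J_2(-4) ⊕ J_1(-4) ⊕ J_1(-4)

The characteristic polynomial is
  det(x·I − A) = x^4 + 16*x^3 + 96*x^2 + 256*x + 256 = (x + 4)^4

Eigenvalues and multiplicities (the geometric multiplicity of λ is n − rank(A − λI), which equals the number of Jordan blocks for λ):
  λ = -4: algebraic multiplicity = 4, geometric multiplicity = 3

Determining the block sizes for each eigenvalue:
  λ = -4: 3 blocks summing to 4 forces exactly one block of size 2 and the rest size 1 → block sizes [2, 1, 1]

Assembling the blocks gives a Jordan form
J =
  [-4,  1,  0,  0]
  [ 0, -4,  0,  0]
  [ 0,  0, -4,  0]
  [ 0,  0,  0, -4]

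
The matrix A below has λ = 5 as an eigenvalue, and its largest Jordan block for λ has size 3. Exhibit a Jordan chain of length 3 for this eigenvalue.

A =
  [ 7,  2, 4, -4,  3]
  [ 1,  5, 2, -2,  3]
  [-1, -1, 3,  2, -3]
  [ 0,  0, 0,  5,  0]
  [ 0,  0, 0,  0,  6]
A Jordan chain for λ = 5 of length 3:
v_1 = (2, 0, -1, 0, 0)ᵀ
v_2 = (2, 1, -1, 0, 0)ᵀ
v_3 = (1, 0, 0, 0, 0)ᵀ

Let N = A − (5)·I. We want v_3 with N^3 v_3 = 0 but N^2 v_3 ≠ 0; then v_{j-1} := N · v_j for j = 3, …, 2.

Pick v_3 = (1, 0, 0, 0, 0)ᵀ.
Then v_2 = N · v_3 = (2, 1, -1, 0, 0)ᵀ.
Then v_1 = N · v_2 = (2, 0, -1, 0, 0)ᵀ.

Sanity check: (A − (5)·I) v_1 = (0, 0, 0, 0, 0)ᵀ = 0. ✓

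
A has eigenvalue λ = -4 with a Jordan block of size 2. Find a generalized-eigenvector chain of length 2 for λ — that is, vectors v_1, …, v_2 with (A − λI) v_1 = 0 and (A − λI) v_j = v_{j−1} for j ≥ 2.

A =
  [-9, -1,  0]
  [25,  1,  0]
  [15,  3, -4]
A Jordan chain for λ = -4 of length 2:
v_1 = (-5, 25, 15)ᵀ
v_2 = (1, 0, 0)ᵀ

Let N = A − (-4)·I. We want v_2 with N^2 v_2 = 0 but N^1 v_2 ≠ 0; then v_{j-1} := N · v_j for j = 2, …, 2.

Pick v_2 = (1, 0, 0)ᵀ.
Then v_1 = N · v_2 = (-5, 25, 15)ᵀ.

Sanity check: (A − (-4)·I) v_1 = (0, 0, 0)ᵀ = 0. ✓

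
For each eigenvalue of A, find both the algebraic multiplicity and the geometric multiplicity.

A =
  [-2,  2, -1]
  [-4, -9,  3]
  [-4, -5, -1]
λ = -4: alg = 3, geom = 1

Step 1 — factor the characteristic polynomial to read off the algebraic multiplicities:
  χ_A(x) = (x + 4)^3

Step 2 — compute geometric multiplicities via the rank-nullity identity g(λ) = n − rank(A − λI):
  rank(A − (-4)·I) = 2, so dim ker(A − (-4)·I) = n − 2 = 1

Summary:
  λ = -4: algebraic multiplicity = 3, geometric multiplicity = 1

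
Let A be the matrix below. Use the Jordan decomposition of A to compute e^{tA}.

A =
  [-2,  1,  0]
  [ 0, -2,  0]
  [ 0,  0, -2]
e^{tA} =
  [exp(-2*t), t*exp(-2*t), 0]
  [0, exp(-2*t), 0]
  [0, 0, exp(-2*t)]

Strategy: write A = P · J · P⁻¹ where J is a Jordan canonical form, so e^{tA} = P · e^{tJ} · P⁻¹, and e^{tJ} can be computed block-by-block.

A has Jordan form
J =
  [-2,  1,  0]
  [ 0, -2,  0]
  [ 0,  0, -2]
(up to reordering of blocks).

Per-block formulas:
  For a 1×1 block at λ = -2: exp(t · [-2]) = [e^(-2t)].
  For a 2×2 Jordan block J_2(-2): exp(t · J_2(-2)) = e^(-2t)·(I + t·N), where N is the 2×2 nilpotent shift.

After assembling e^{tJ} and conjugating by P, we get:

e^{tA} =
  [exp(-2*t), t*exp(-2*t), 0]
  [0, exp(-2*t), 0]
  [0, 0, exp(-2*t)]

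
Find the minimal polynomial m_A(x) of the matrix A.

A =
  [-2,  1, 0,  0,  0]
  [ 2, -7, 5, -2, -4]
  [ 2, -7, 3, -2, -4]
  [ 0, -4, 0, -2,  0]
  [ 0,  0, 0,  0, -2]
x^3 + 6*x^2 + 12*x + 8

The characteristic polynomial is χ_A(x) = (x + 2)^5, so the eigenvalues are known. The minimal polynomial is
  m_A(x) = Π_λ (x − λ)^{k_λ}
where k_λ is the size of the *largest* Jordan block for λ (equivalently, the smallest k with (A − λI)^k v = 0 for every generalised eigenvector v of λ).

  λ = -2: largest Jordan block has size 3, contributing (x + 2)^3

So m_A(x) = (x + 2)^3 = x^3 + 6*x^2 + 12*x + 8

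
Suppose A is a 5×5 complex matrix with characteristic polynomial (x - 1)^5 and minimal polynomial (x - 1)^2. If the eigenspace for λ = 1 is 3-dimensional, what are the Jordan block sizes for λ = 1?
Block sizes for λ = 1: [2, 2, 1]

Step 1 — from the characteristic polynomial, algebraic multiplicity of λ = 1 is 5. From dim ker(A − (1)·I) = 3, there are exactly 3 Jordan blocks for λ = 1.
Step 2 — from the minimal polynomial, the factor (x − 1)^2 tells us the largest block for λ = 1 has size 2.
Step 3 — with total size 5, 3 blocks, and largest block 2, the block sizes (in nonincreasing order) are [2, 2, 1].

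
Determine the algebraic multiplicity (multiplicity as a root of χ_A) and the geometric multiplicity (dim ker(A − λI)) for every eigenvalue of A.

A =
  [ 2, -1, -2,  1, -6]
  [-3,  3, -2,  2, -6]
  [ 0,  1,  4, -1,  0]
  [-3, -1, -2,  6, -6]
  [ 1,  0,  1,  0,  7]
λ = 4: alg = 3, geom = 2; λ = 5: alg = 2, geom = 2

Step 1 — factor the characteristic polynomial to read off the algebraic multiplicities:
  χ_A(x) = (x - 5)^2*(x - 4)^3

Step 2 — compute geometric multiplicities via the rank-nullity identity g(λ) = n − rank(A − λI):
  rank(A − (4)·I) = 3, so dim ker(A − (4)·I) = n − 3 = 2
  rank(A − (5)·I) = 3, so dim ker(A − (5)·I) = n − 3 = 2

Summary:
  λ = 4: algebraic multiplicity = 3, geometric multiplicity = 2
  λ = 5: algebraic multiplicity = 2, geometric multiplicity = 2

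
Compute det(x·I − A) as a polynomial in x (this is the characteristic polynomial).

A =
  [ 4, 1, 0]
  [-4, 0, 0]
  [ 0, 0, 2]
x^3 - 6*x^2 + 12*x - 8

Expanding det(x·I − A) (e.g. by cofactor expansion or by noting that A is similar to its Jordan form J, which has the same characteristic polynomial as A) gives
  χ_A(x) = x^3 - 6*x^2 + 12*x - 8
which factors as (x - 2)^3. The eigenvalues (with algebraic multiplicities) are λ = 2 with multiplicity 3.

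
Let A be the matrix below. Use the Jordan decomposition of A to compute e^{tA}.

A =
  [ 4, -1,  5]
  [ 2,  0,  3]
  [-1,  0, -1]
e^{tA} =
  [t^2*exp(t) + 3*t*exp(t) + exp(t), -t^2*exp(t) - t*exp(t), t^2*exp(t) + 5*t*exp(t)]
  [t^2*exp(t)/2 + 2*t*exp(t), -t^2*exp(t)/2 - t*exp(t) + exp(t), t^2*exp(t)/2 + 3*t*exp(t)]
  [-t^2*exp(t)/2 - t*exp(t), t^2*exp(t)/2, -t^2*exp(t)/2 - 2*t*exp(t) + exp(t)]

Strategy: write A = P · J · P⁻¹ where J is a Jordan canonical form, so e^{tA} = P · e^{tJ} · P⁻¹, and e^{tJ} can be computed block-by-block.

A has Jordan form
J =
  [1, 1, 0]
  [0, 1, 1]
  [0, 0, 1]
(up to reordering of blocks).

Per-block formulas:
  For a 3×3 Jordan block J_3(1): exp(t · J_3(1)) = e^(1t)·(I + t·N + (t^2/2)·N^2), where N is the 3×3 nilpotent shift.

After assembling e^{tJ} and conjugating by P, we get:

e^{tA} =
  [t^2*exp(t) + 3*t*exp(t) + exp(t), -t^2*exp(t) - t*exp(t), t^2*exp(t) + 5*t*exp(t)]
  [t^2*exp(t)/2 + 2*t*exp(t), -t^2*exp(t)/2 - t*exp(t) + exp(t), t^2*exp(t)/2 + 3*t*exp(t)]
  [-t^2*exp(t)/2 - t*exp(t), t^2*exp(t)/2, -t^2*exp(t)/2 - 2*t*exp(t) + exp(t)]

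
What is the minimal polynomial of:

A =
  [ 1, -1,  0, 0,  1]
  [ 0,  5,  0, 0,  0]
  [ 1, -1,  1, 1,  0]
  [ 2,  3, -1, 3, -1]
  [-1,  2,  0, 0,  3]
x^3 - 9*x^2 + 24*x - 20

The characteristic polynomial is χ_A(x) = (x - 5)*(x - 2)^4, so the eigenvalues are known. The minimal polynomial is
  m_A(x) = Π_λ (x − λ)^{k_λ}
where k_λ is the size of the *largest* Jordan block for λ (equivalently, the smallest k with (A − λI)^k v = 0 for every generalised eigenvector v of λ).

  λ = 2: largest Jordan block has size 2, contributing (x − 2)^2
  λ = 5: largest Jordan block has size 1, contributing (x − 5)

So m_A(x) = (x - 5)*(x - 2)^2 = x^3 - 9*x^2 + 24*x - 20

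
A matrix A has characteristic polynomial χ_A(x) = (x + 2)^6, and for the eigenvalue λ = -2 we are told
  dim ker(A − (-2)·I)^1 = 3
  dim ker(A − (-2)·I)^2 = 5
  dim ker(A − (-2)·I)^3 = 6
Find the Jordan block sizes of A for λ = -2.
Block sizes for λ = -2: [3, 2, 1]

From the dimensions of kernels of powers, the number of Jordan blocks of size at least j is d_j − d_{j−1} where d_j = dim ker(N^j) (with d_0 = 0). Computing the differences gives [3, 2, 1].
The number of blocks of size exactly k is (#blocks of size ≥ k) − (#blocks of size ≥ k + 1), so the partition is: 1 block(s) of size 1, 1 block(s) of size 2, 1 block(s) of size 3.
In nonincreasing order the block sizes are [3, 2, 1].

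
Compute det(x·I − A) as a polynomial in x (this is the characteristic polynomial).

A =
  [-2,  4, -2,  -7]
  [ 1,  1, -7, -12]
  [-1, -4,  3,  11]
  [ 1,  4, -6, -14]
x^4 + 12*x^3 + 54*x^2 + 108*x + 81

Expanding det(x·I − A) (e.g. by cofactor expansion or by noting that A is similar to its Jordan form J, which has the same characteristic polynomial as A) gives
  χ_A(x) = x^4 + 12*x^3 + 54*x^2 + 108*x + 81
which factors as (x + 3)^4. The eigenvalues (with algebraic multiplicities) are λ = -3 with multiplicity 4.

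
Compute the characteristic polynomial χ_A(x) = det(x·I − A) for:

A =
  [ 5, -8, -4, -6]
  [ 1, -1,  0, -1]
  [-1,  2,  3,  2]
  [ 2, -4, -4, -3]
x^4 - 4*x^3 + 6*x^2 - 4*x + 1

Expanding det(x·I − A) (e.g. by cofactor expansion or by noting that A is similar to its Jordan form J, which has the same characteristic polynomial as A) gives
  χ_A(x) = x^4 - 4*x^3 + 6*x^2 - 4*x + 1
which factors as (x - 1)^4. The eigenvalues (with algebraic multiplicities) are λ = 1 with multiplicity 4.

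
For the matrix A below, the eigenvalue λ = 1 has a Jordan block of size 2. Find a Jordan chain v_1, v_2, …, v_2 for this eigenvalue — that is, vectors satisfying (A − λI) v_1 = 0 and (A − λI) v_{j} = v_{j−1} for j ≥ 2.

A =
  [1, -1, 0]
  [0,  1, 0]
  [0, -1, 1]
A Jordan chain for λ = 1 of length 2:
v_1 = (-1, 0, -1)ᵀ
v_2 = (0, 1, 0)ᵀ

Let N = A − (1)·I. We want v_2 with N^2 v_2 = 0 but N^1 v_2 ≠ 0; then v_{j-1} := N · v_j for j = 2, …, 2.

Pick v_2 = (0, 1, 0)ᵀ.
Then v_1 = N · v_2 = (-1, 0, -1)ᵀ.

Sanity check: (A − (1)·I) v_1 = (0, 0, 0)ᵀ = 0. ✓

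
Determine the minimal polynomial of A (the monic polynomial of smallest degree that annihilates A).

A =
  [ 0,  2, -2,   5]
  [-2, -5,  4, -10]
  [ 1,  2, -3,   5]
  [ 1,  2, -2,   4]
x^2 + 2*x + 1

The characteristic polynomial is χ_A(x) = (x + 1)^4, so the eigenvalues are known. The minimal polynomial is
  m_A(x) = Π_λ (x − λ)^{k_λ}
where k_λ is the size of the *largest* Jordan block for λ (equivalently, the smallest k with (A − λI)^k v = 0 for every generalised eigenvector v of λ).

  λ = -1: largest Jordan block has size 2, contributing (x + 1)^2

So m_A(x) = (x + 1)^2 = x^2 + 2*x + 1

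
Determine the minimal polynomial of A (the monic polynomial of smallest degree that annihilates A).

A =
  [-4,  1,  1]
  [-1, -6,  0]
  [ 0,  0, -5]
x^3 + 15*x^2 + 75*x + 125

The characteristic polynomial is χ_A(x) = (x + 5)^3, so the eigenvalues are known. The minimal polynomial is
  m_A(x) = Π_λ (x − λ)^{k_λ}
where k_λ is the size of the *largest* Jordan block for λ (equivalently, the smallest k with (A − λI)^k v = 0 for every generalised eigenvector v of λ).

  λ = -5: largest Jordan block has size 3, contributing (x + 5)^3

So m_A(x) = (x + 5)^3 = x^3 + 15*x^2 + 75*x + 125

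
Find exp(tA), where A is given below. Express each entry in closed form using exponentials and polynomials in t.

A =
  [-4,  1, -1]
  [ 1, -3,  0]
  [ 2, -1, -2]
e^{tA} =
  [-t*exp(-3*t) + exp(-3*t), t*exp(-3*t), -t*exp(-3*t)]
  [-t^2*exp(-3*t)/2 + t*exp(-3*t), t^2*exp(-3*t)/2 + exp(-3*t), -t^2*exp(-3*t)/2]
  [-t^2*exp(-3*t)/2 + 2*t*exp(-3*t), t^2*exp(-3*t)/2 - t*exp(-3*t), -t^2*exp(-3*t)/2 + t*exp(-3*t) + exp(-3*t)]

Strategy: write A = P · J · P⁻¹ where J is a Jordan canonical form, so e^{tA} = P · e^{tJ} · P⁻¹, and e^{tJ} can be computed block-by-block.

A has Jordan form
J =
  [-3,  1,  0]
  [ 0, -3,  1]
  [ 0,  0, -3]
(up to reordering of blocks).

Per-block formulas:
  For a 3×3 Jordan block J_3(-3): exp(t · J_3(-3)) = e^(-3t)·(I + t·N + (t^2/2)·N^2), where N is the 3×3 nilpotent shift.

After assembling e^{tJ} and conjugating by P, we get:

e^{tA} =
  [-t*exp(-3*t) + exp(-3*t), t*exp(-3*t), -t*exp(-3*t)]
  [-t^2*exp(-3*t)/2 + t*exp(-3*t), t^2*exp(-3*t)/2 + exp(-3*t), -t^2*exp(-3*t)/2]
  [-t^2*exp(-3*t)/2 + 2*t*exp(-3*t), t^2*exp(-3*t)/2 - t*exp(-3*t), -t^2*exp(-3*t)/2 + t*exp(-3*t) + exp(-3*t)]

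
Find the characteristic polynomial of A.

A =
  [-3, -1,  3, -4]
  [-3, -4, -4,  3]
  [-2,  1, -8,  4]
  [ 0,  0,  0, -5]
x^4 + 20*x^3 + 150*x^2 + 500*x + 625

Expanding det(x·I − A) (e.g. by cofactor expansion or by noting that A is similar to its Jordan form J, which has the same characteristic polynomial as A) gives
  χ_A(x) = x^4 + 20*x^3 + 150*x^2 + 500*x + 625
which factors as (x + 5)^4. The eigenvalues (with algebraic multiplicities) are λ = -5 with multiplicity 4.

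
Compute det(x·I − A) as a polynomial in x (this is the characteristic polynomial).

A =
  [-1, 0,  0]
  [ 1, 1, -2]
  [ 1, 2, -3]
x^3 + 3*x^2 + 3*x + 1

Expanding det(x·I − A) (e.g. by cofactor expansion or by noting that A is similar to its Jordan form J, which has the same characteristic polynomial as A) gives
  χ_A(x) = x^3 + 3*x^2 + 3*x + 1
which factors as (x + 1)^3. The eigenvalues (with algebraic multiplicities) are λ = -1 with multiplicity 3.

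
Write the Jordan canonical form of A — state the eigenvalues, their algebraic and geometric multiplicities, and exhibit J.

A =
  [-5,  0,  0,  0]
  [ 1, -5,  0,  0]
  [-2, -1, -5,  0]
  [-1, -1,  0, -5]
J_3(-5) ⊕ J_1(-5)

The characteristic polynomial is
  det(x·I − A) = x^4 + 20*x^3 + 150*x^2 + 500*x + 625 = (x + 5)^4

Eigenvalues and multiplicities (the geometric multiplicity of λ is n − rank(A − λI), which equals the number of Jordan blocks for λ):
  λ = -5: algebraic multiplicity = 4, geometric multiplicity = 2

Determining the block sizes for each eigenvalue:
  λ = -5: with am = 4 and gm = 2, the partition is not yet determined (e.g. several partitions of 4 into 2 parts exist). Let N = A − (-5)·I. Computing rank(N^1) = 2, rank(N^2) = 1, rank(N^3) = 0; the number of blocks of size ≥ j is rank(N^{j−1}) − rank(N^j), giving [2, 1, 1]. So we have 1 block(s) of size 3, 1 block(s) of size 1 → block sizes [3, 1]

Assembling the blocks gives a Jordan form
J =
  [-5,  1,  0,  0]
  [ 0, -5,  1,  0]
  [ 0,  0, -5,  0]
  [ 0,  0,  0, -5]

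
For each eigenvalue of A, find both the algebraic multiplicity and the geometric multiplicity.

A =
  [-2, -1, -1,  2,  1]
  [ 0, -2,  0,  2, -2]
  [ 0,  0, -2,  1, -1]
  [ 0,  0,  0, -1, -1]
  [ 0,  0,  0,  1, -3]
λ = -2: alg = 5, geom = 3

Step 1 — factor the characteristic polynomial to read off the algebraic multiplicities:
  χ_A(x) = (x + 2)^5

Step 2 — compute geometric multiplicities via the rank-nullity identity g(λ) = n − rank(A − λI):
  rank(A − (-2)·I) = 2, so dim ker(A − (-2)·I) = n − 2 = 3

Summary:
  λ = -2: algebraic multiplicity = 5, geometric multiplicity = 3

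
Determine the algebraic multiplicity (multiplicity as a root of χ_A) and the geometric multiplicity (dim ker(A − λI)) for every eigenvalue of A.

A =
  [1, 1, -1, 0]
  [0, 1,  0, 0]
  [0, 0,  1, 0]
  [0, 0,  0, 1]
λ = 1: alg = 4, geom = 3

Step 1 — factor the characteristic polynomial to read off the algebraic multiplicities:
  χ_A(x) = (x - 1)^4

Step 2 — compute geometric multiplicities via the rank-nullity identity g(λ) = n − rank(A − λI):
  rank(A − (1)·I) = 1, so dim ker(A − (1)·I) = n − 1 = 3

Summary:
  λ = 1: algebraic multiplicity = 4, geometric multiplicity = 3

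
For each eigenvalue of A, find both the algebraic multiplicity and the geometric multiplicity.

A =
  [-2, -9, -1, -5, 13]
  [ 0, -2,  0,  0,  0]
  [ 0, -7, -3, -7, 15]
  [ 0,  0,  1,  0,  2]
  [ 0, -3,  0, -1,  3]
λ = -2: alg = 2, geom = 2; λ = 0: alg = 3, geom = 1

Step 1 — factor the characteristic polynomial to read off the algebraic multiplicities:
  χ_A(x) = x^3*(x + 2)^2

Step 2 — compute geometric multiplicities via the rank-nullity identity g(λ) = n − rank(A − λI):
  rank(A − (-2)·I) = 3, so dim ker(A − (-2)·I) = n − 3 = 2
  rank(A − (0)·I) = 4, so dim ker(A − (0)·I) = n − 4 = 1

Summary:
  λ = -2: algebraic multiplicity = 2, geometric multiplicity = 2
  λ = 0: algebraic multiplicity = 3, geometric multiplicity = 1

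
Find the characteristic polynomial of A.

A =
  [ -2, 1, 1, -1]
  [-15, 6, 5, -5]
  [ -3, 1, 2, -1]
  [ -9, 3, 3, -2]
x^4 - 4*x^3 + 6*x^2 - 4*x + 1

Expanding det(x·I − A) (e.g. by cofactor expansion or by noting that A is similar to its Jordan form J, which has the same characteristic polynomial as A) gives
  χ_A(x) = x^4 - 4*x^3 + 6*x^2 - 4*x + 1
which factors as (x - 1)^4. The eigenvalues (with algebraic multiplicities) are λ = 1 with multiplicity 4.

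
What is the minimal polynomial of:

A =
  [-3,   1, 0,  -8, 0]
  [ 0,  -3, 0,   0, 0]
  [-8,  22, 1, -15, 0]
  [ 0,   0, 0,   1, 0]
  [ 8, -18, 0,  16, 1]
x^4 + 4*x^3 - 2*x^2 - 12*x + 9

The characteristic polynomial is χ_A(x) = (x - 1)^3*(x + 3)^2, so the eigenvalues are known. The minimal polynomial is
  m_A(x) = Π_λ (x − λ)^{k_λ}
where k_λ is the size of the *largest* Jordan block for λ (equivalently, the smallest k with (A − λI)^k v = 0 for every generalised eigenvector v of λ).

  λ = -3: largest Jordan block has size 2, contributing (x + 3)^2
  λ = 1: largest Jordan block has size 2, contributing (x − 1)^2

So m_A(x) = (x - 1)^2*(x + 3)^2 = x^4 + 4*x^3 - 2*x^2 - 12*x + 9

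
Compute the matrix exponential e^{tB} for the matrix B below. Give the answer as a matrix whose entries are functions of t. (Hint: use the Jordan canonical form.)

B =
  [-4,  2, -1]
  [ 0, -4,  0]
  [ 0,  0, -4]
e^{tB} =
  [exp(-4*t), 2*t*exp(-4*t), -t*exp(-4*t)]
  [0, exp(-4*t), 0]
  [0, 0, exp(-4*t)]

Strategy: write B = P · J · P⁻¹ where J is a Jordan canonical form, so e^{tB} = P · e^{tJ} · P⁻¹, and e^{tJ} can be computed block-by-block.

B has Jordan form
J =
  [-4,  1,  0]
  [ 0, -4,  0]
  [ 0,  0, -4]
(up to reordering of blocks).

Per-block formulas:
  For a 2×2 Jordan block J_2(-4): exp(t · J_2(-4)) = e^(-4t)·(I + t·N), where N is the 2×2 nilpotent shift.
  For a 1×1 block at λ = -4: exp(t · [-4]) = [e^(-4t)].

After assembling e^{tJ} and conjugating by P, we get:

e^{tB} =
  [exp(-4*t), 2*t*exp(-4*t), -t*exp(-4*t)]
  [0, exp(-4*t), 0]
  [0, 0, exp(-4*t)]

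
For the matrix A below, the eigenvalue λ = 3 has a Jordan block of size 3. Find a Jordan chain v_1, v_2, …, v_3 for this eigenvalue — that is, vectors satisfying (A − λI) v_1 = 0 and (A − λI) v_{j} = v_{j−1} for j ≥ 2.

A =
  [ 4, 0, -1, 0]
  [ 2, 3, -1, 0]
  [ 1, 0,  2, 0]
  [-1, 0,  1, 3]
A Jordan chain for λ = 3 of length 3:
v_1 = (0, 1, 0, 0)ᵀ
v_2 = (1, 2, 1, -1)ᵀ
v_3 = (1, 0, 0, 0)ᵀ

Let N = A − (3)·I. We want v_3 with N^3 v_3 = 0 but N^2 v_3 ≠ 0; then v_{j-1} := N · v_j for j = 3, …, 2.

Pick v_3 = (1, 0, 0, 0)ᵀ.
Then v_2 = N · v_3 = (1, 2, 1, -1)ᵀ.
Then v_1 = N · v_2 = (0, 1, 0, 0)ᵀ.

Sanity check: (A − (3)·I) v_1 = (0, 0, 0, 0)ᵀ = 0. ✓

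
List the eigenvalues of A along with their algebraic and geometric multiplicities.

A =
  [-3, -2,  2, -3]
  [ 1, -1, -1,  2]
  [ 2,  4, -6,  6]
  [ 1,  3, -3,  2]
λ = -2: alg = 4, geom = 2

Step 1 — factor the characteristic polynomial to read off the algebraic multiplicities:
  χ_A(x) = (x + 2)^4

Step 2 — compute geometric multiplicities via the rank-nullity identity g(λ) = n − rank(A − λI):
  rank(A − (-2)·I) = 2, so dim ker(A − (-2)·I) = n − 2 = 2

Summary:
  λ = -2: algebraic multiplicity = 4, geometric multiplicity = 2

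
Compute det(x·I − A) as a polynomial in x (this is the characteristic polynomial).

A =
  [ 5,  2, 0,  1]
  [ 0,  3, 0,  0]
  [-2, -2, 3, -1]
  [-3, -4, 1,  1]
x^4 - 12*x^3 + 54*x^2 - 108*x + 81

Expanding det(x·I − A) (e.g. by cofactor expansion or by noting that A is similar to its Jordan form J, which has the same characteristic polynomial as A) gives
  χ_A(x) = x^4 - 12*x^3 + 54*x^2 - 108*x + 81
which factors as (x - 3)^4. The eigenvalues (with algebraic multiplicities) are λ = 3 with multiplicity 4.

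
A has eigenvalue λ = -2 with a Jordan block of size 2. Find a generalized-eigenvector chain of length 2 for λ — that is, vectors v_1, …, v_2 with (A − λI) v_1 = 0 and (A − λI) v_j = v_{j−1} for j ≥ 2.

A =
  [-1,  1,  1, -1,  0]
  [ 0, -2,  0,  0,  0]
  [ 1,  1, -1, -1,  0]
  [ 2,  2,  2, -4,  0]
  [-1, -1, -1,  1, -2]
A Jordan chain for λ = -2 of length 2:
v_1 = (1, 0, 1, 2, -1)ᵀ
v_2 = (1, 0, 0, 0, 0)ᵀ

Let N = A − (-2)·I. We want v_2 with N^2 v_2 = 0 but N^1 v_2 ≠ 0; then v_{j-1} := N · v_j for j = 2, …, 2.

Pick v_2 = (1, 0, 0, 0, 0)ᵀ.
Then v_1 = N · v_2 = (1, 0, 1, 2, -1)ᵀ.

Sanity check: (A − (-2)·I) v_1 = (0, 0, 0, 0, 0)ᵀ = 0. ✓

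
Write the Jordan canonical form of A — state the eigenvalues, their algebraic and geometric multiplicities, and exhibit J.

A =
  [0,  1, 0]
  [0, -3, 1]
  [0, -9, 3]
J_3(0)

The characteristic polynomial is
  det(x·I − A) = x^3

Eigenvalues and multiplicities (the geometric multiplicity of λ is n − rank(A − λI), which equals the number of Jordan blocks for λ):
  λ = 0: algebraic multiplicity = 3, geometric multiplicity = 1

Determining the block sizes for each eigenvalue:
  λ = 0: one block (gm = 1), so the single block has size am = 3 → block sizes [3]

Assembling the blocks gives a Jordan form
J =
  [0, 1, 0]
  [0, 0, 1]
  [0, 0, 0]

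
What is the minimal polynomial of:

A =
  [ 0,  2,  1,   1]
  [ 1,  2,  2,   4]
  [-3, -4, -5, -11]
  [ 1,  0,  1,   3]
x^3

The characteristic polynomial is χ_A(x) = x^4, so the eigenvalues are known. The minimal polynomial is
  m_A(x) = Π_λ (x − λ)^{k_λ}
where k_λ is the size of the *largest* Jordan block for λ (equivalently, the smallest k with (A − λI)^k v = 0 for every generalised eigenvector v of λ).

  λ = 0: largest Jordan block has size 3, contributing (x − 0)^3

So m_A(x) = x^3 = x^3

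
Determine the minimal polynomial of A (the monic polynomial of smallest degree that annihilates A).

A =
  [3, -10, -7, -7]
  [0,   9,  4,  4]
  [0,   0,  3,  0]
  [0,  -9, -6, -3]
x^3 - 9*x^2 + 27*x - 27

The characteristic polynomial is χ_A(x) = (x - 3)^4, so the eigenvalues are known. The minimal polynomial is
  m_A(x) = Π_λ (x − λ)^{k_λ}
where k_λ is the size of the *largest* Jordan block for λ (equivalently, the smallest k with (A − λI)^k v = 0 for every generalised eigenvector v of λ).

  λ = 3: largest Jordan block has size 3, contributing (x − 3)^3

So m_A(x) = (x - 3)^3 = x^3 - 9*x^2 + 27*x - 27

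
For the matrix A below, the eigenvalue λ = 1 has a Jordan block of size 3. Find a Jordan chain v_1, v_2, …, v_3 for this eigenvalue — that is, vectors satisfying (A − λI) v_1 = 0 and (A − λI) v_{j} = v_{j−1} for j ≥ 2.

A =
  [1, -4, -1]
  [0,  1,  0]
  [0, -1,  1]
A Jordan chain for λ = 1 of length 3:
v_1 = (1, 0, 0)ᵀ
v_2 = (-4, 0, -1)ᵀ
v_3 = (0, 1, 0)ᵀ

Let N = A − (1)·I. We want v_3 with N^3 v_3 = 0 but N^2 v_3 ≠ 0; then v_{j-1} := N · v_j for j = 3, …, 2.

Pick v_3 = (0, 1, 0)ᵀ.
Then v_2 = N · v_3 = (-4, 0, -1)ᵀ.
Then v_1 = N · v_2 = (1, 0, 0)ᵀ.

Sanity check: (A − (1)·I) v_1 = (0, 0, 0)ᵀ = 0. ✓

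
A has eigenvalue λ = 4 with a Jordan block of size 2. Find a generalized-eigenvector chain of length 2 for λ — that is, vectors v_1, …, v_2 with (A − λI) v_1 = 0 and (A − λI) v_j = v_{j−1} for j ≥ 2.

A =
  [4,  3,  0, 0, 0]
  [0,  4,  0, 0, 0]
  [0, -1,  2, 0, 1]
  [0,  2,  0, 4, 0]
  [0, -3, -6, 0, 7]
A Jordan chain for λ = 4 of length 2:
v_1 = (6, 0, 0, 4, 0)ᵀ
v_2 = (0, 2, -1, 0, 0)ᵀ

Let N = A − (4)·I. We want v_2 with N^2 v_2 = 0 but N^1 v_2 ≠ 0; then v_{j-1} := N · v_j for j = 2, …, 2.

Pick v_2 = (0, 2, -1, 0, 0)ᵀ.
Then v_1 = N · v_2 = (6, 0, 0, 4, 0)ᵀ.

Sanity check: (A − (4)·I) v_1 = (0, 0, 0, 0, 0)ᵀ = 0. ✓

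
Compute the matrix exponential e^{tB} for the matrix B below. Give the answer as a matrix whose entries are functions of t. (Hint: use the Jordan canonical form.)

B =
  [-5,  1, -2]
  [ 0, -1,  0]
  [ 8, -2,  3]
e^{tB} =
  [-4*t*exp(-t) + exp(-t), t*exp(-t), -2*t*exp(-t)]
  [0, exp(-t), 0]
  [8*t*exp(-t), -2*t*exp(-t), 4*t*exp(-t) + exp(-t)]

Strategy: write B = P · J · P⁻¹ where J is a Jordan canonical form, so e^{tB} = P · e^{tJ} · P⁻¹, and e^{tJ} can be computed block-by-block.

B has Jordan form
J =
  [-1,  1,  0]
  [ 0, -1,  0]
  [ 0,  0, -1]
(up to reordering of blocks).

Per-block formulas:
  For a 2×2 Jordan block J_2(-1): exp(t · J_2(-1)) = e^(-1t)·(I + t·N), where N is the 2×2 nilpotent shift.
  For a 1×1 block at λ = -1: exp(t · [-1]) = [e^(-1t)].

After assembling e^{tJ} and conjugating by P, we get:

e^{tB} =
  [-4*t*exp(-t) + exp(-t), t*exp(-t), -2*t*exp(-t)]
  [0, exp(-t), 0]
  [8*t*exp(-t), -2*t*exp(-t), 4*t*exp(-t) + exp(-t)]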